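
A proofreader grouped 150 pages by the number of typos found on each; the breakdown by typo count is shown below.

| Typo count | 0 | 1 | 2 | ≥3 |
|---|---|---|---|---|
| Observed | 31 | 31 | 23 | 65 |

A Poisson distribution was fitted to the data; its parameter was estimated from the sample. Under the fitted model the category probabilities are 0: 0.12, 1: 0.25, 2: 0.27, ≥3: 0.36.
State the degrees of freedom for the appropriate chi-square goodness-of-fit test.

There are k = 4 categories and 1 parameter estimated from the data, so df = 4 − 1 − 1 = 2.

2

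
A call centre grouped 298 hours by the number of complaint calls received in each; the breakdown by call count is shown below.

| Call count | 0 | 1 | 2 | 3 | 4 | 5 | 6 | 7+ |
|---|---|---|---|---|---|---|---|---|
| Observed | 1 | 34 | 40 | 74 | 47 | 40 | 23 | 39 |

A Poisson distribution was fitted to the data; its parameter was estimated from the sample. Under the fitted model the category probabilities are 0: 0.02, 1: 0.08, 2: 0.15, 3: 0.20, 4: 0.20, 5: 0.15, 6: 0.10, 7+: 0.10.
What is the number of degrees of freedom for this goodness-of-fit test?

6

There are k = 8 categories and 1 parameter estimated from the data, so df = 8 − 1 − 1 = 6.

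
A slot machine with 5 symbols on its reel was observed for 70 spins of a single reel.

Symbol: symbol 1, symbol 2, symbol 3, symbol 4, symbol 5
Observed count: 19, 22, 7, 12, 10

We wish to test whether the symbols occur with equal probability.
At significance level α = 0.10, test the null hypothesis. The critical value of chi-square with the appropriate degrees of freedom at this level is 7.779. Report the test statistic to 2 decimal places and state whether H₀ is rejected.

Under H₀ each category has probability 1/5, so each expected count is 70/5 = 14.
cat           O        E   (O−E)²/E
symbol 1     19       14      1.786
symbol 2     22       14      4.571
symbol 3      7       14      3.500
symbol 4     12       14      0.286
symbol 5     10       14      1.143
Sum = 11.29
df = 4. Since 11.29 > 7.779, we reject H₀.

11.29; reject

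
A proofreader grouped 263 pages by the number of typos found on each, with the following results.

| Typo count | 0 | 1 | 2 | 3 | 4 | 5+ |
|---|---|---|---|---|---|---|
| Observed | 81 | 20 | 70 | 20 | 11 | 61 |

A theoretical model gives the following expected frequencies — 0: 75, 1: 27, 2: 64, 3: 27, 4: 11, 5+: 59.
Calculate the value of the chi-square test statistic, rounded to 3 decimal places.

χ² = (81−75)²/75 + (20−27)²/27 + (70−64)²/64 + (20−27)²/27 + (11−11)²/11 + (61−59)²/59
   = 0.4800 + 1.8148 + 0.5625 + 1.8148 + 0.0000 + 0.0678
Sum = 4.740

4.740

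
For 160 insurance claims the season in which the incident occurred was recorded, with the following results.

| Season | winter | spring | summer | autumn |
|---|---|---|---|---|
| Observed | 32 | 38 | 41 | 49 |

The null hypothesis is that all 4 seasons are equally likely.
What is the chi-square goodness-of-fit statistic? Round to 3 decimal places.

Under H₀ each category has probability 1/4, so each expected count is 160/4 = 40.
winter: (32 − 40)²/40 = 64/40 = 1.6000
spring: (38 − 40)²/40 = 4/40 = 0.1000
summer: (41 − 40)²/40 = 1/40 = 0.0250
autumn: (49 − 40)²/40 = 81/40 = 2.0250
Sum = 3.750

3.750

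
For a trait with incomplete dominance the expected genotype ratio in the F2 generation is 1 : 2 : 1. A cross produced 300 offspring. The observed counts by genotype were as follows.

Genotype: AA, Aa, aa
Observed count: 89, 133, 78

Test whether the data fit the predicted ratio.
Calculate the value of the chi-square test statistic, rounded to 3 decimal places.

Ratio total = 4. Expected counts: 300×1/4 = 75, 300×2/4 = 150, 300×1/4 = 75.
AA: (89 − 75)²/75 = 196/75 = 2.6133
Aa: (133 − 150)²/150 = 289/150 = 1.9267
aa: (78 − 75)²/75 = 9/75 = 0.1200
Sum = 4.660

4.660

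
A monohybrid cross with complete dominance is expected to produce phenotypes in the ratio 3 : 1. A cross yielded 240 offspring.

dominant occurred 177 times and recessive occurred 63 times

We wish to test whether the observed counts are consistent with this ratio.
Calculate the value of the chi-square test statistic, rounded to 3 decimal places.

0.200

Ratio total = 4. Expected counts: 240×3/4 = 180, 240×1/4 = 60.
cat            O        E   (O−E)²/E
dominant     177      180     0.0500
recessive     63       60     0.1500
Sum = 0.200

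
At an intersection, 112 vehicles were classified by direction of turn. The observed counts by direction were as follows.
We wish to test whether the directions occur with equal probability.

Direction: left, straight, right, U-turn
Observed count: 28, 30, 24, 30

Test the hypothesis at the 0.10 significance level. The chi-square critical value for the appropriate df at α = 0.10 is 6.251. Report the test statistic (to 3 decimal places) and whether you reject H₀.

Expected count for each of the 4 categories: 112/4 = 28.
χ² = (28−28)²/28 + (30−28)²/28 + (24−28)²/28 + (30−28)²/28
   = 0.0000 + 0.1429 + 0.5714 + 0.1429
Sum = 0.857
df = 3. Since 0.857 < 6.251, we do not reject H₀.

0.857; do not reject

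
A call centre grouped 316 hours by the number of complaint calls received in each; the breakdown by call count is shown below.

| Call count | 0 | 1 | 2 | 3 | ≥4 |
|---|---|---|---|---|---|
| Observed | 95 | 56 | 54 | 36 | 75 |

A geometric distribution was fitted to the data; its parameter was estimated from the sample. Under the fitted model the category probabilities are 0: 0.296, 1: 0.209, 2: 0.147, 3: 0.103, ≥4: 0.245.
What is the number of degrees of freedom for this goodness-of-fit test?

There are k = 5 categories and 1 parameter estimated from the data, so df = 5 − 1 − 1 = 3.

3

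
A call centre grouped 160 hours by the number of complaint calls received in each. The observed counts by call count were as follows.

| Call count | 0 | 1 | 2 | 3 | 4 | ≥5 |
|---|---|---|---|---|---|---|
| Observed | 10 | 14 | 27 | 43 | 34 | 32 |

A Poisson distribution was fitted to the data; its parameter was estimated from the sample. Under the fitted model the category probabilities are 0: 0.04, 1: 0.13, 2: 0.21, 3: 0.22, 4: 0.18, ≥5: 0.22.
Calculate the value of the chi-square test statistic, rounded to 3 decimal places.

8.503

Expected counts E_i = n·p_i: 160×0.04 = 6.4, 160×0.13 = 20.8, 160×0.21 = 33.6, 160×0.22 = 35.2, 160×0.18 = 28.8, 160×0.22 = 35.2.
χ² = (10−6.4)²/6.4 + (14−20.8)²/20.8 + (27−33.6)²/33.6 + (43−35.2)²/35.2 + (34−28.8)²/28.8 + (32−35.2)²/35.2
   = 2.0250 + 2.2231 + 1.2964 + 1.7284 + 0.9389 + 0.2909
Sum = 8.503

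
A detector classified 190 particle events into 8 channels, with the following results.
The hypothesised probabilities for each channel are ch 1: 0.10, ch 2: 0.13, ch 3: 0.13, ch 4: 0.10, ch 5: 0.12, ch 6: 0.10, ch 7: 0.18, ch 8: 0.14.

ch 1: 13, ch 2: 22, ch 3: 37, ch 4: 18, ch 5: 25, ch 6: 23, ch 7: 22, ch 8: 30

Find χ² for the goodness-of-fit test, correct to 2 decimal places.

Expected counts E_i = n·p_i: 190×0.10 = 19, 190×0.13 = 24.7, 190×0.13 = 24.7, 190×0.10 = 19, 190×0.12 = 22.8, 190×0.10 = 19, 190×0.18 = 34.2, 190×0.14 = 26.6.
cat         O        E   (O−E)²/E
ch 1       13       19      1.895
ch 2       22     24.7      0.295
ch 3       37     24.7      6.125
ch 4       18       19      0.053
ch 5       25     22.8      0.212
ch 6       23       19      0.842
ch 7       22     34.2      4.352
ch 8       30     26.6      0.435
Sum = 14.21

14.21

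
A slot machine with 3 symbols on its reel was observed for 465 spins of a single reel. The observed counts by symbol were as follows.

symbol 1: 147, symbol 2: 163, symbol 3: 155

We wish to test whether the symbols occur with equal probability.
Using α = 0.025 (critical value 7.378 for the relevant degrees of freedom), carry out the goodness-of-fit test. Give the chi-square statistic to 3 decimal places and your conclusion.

0.826; do not reject

Expected count for each of the 3 categories: 465/3 = 155.
χ² = (147−155)²/155 + (163−155)²/155 + (155−155)²/155
   = 0.4129 + 0.4129 + 0.0000
Sum = 0.826
df = 2. Since 0.826 < 7.378, we do not reject H₀.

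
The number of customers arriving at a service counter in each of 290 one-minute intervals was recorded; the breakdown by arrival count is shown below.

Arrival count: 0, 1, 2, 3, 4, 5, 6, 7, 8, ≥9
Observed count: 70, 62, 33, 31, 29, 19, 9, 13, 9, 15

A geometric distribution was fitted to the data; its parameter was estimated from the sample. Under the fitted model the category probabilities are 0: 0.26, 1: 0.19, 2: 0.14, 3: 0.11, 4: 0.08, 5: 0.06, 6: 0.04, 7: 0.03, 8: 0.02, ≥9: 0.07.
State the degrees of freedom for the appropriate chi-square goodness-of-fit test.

8

There are k = 10 categories and 1 parameter estimated from the data, so df = 10 − 1 − 1 = 8.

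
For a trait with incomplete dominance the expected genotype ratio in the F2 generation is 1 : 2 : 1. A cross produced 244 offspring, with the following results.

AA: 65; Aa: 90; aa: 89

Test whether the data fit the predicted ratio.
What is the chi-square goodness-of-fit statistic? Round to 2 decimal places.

Ratio total = 4. Expected counts: 244×1/4 = 61, 244×2/4 = 122, 244×1/4 = 61.
AA: (65 − 61)²/61 = 16/61 = 0.262
Aa: (90 − 122)²/122 = 1024/122 = 8.393
aa: (89 − 61)²/61 = 784/61 = 12.852
Sum = 21.51

21.51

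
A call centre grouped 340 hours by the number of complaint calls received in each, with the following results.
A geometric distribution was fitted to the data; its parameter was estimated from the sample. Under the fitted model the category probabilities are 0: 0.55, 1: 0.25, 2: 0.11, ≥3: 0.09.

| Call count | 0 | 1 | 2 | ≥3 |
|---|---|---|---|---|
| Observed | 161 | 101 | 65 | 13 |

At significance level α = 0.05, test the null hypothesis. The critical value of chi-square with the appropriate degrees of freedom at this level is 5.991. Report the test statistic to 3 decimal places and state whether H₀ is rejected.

Expected counts E_i = n·p_i: 340×0.55 = 187, 340×0.25 = 85, 340×0.11 = 37.4, 340×0.09 = 30.6.
χ² = (161−187)²/187 + (101−85)²/85 + (65−37.4)²/37.4 + (13−30.6)²/30.6
   = 3.6150 + 3.0118 + 20.3679 + 10.1229
Sum = 37.118
df = 2. Since 37.118 > 5.991, we reject H₀.

37.118; reject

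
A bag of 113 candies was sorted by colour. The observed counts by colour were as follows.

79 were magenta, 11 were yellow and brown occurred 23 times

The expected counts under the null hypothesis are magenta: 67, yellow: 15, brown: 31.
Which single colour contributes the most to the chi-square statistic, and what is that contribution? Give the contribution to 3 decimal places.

χ² = (79−67)²/67 + (11−15)²/15 + (23−31)²/31
   = 2.1493 + 1.0667 + 2.0645
The largest term is for magenta: 2.149.

magenta, 2.149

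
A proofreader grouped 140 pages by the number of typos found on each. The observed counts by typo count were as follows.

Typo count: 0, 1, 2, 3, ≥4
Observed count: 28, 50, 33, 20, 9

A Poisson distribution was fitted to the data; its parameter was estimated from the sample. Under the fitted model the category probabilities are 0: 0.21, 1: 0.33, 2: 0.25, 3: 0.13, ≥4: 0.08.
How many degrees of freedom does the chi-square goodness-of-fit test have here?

3

There are k = 5 categories and 1 parameter estimated from the data, so df = 5 − 1 − 1 = 3.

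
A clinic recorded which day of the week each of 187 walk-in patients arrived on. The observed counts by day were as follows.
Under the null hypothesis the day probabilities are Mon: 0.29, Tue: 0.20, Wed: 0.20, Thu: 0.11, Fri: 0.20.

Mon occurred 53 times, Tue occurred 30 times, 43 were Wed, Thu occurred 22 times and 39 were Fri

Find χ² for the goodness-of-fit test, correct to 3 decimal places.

2.498

Expected counts E_i = n·p_i: 187×0.29 = 54.23, 187×0.20 = 37.4, 187×0.20 = 37.4, 187×0.11 = 20.57, 187×0.20 = 37.4.
cat         O        E   (O−E)²/E
Mon        53    54.23     0.0279
Tue        30     37.4     1.4642
Wed        43     37.4     0.8385
Thu        22    20.57     0.0994
Fri        39     37.4     0.0684
Sum = 2.498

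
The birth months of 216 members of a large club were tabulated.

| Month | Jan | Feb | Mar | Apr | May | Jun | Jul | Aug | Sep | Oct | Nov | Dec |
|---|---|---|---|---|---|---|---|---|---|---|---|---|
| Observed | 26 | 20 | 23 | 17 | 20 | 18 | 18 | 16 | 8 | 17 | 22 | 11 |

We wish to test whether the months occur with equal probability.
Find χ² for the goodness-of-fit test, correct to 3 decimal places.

Under H₀ each category has probability 1/12, so each expected count is 216/12 = 18.
cat         O        E   (O−E)²/E
Jan        26       18     3.5556
Feb        20       18     0.2222
Mar        23       18     1.3889
Apr        17       18     0.0556
May        20       18     0.2222
Jun        18       18     0.0000
Jul        18       18     0.0000
Aug        16       18     0.2222
Sep         8       18     5.5556
Oct        17       18     0.0556
Nov        22       18     0.8889
Dec        11       18     2.7222
Sum = 14.889

14.889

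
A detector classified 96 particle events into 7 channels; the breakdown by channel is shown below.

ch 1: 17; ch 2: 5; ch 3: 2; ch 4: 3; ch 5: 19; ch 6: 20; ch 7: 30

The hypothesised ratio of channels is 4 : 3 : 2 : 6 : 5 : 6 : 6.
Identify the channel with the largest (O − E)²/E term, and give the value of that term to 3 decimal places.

ch 4, 12.500

Ratio total = 32. Expected counts: 96×4/32 = 12, 96×3/32 = 9, 96×2/32 = 6, 96×6/32 = 18, 96×5/32 = 15, 96×6/32 = 18, 96×6/32 = 18.
ch 1: (17 − 12)²/12 = 25/12 = 2.0833
ch 2: (5 − 9)²/9 = 16/9 = 1.7778
ch 3: (2 − 6)²/6 = 16/6 = 2.6667
ch 4: (3 − 18)²/18 = 225/18 = 12.5000
ch 5: (19 − 15)²/15 = 16/15 = 1.0667
ch 6: (20 − 18)²/18 = 4/18 = 0.2222
ch 7: (30 − 18)²/18 = 144/18 = 8.0000
The largest term is for ch 4: 12.500.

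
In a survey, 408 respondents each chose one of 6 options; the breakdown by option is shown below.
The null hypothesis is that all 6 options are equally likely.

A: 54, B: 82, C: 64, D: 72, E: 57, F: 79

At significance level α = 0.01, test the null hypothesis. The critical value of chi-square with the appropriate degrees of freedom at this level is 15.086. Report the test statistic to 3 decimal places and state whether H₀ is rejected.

Under H₀ each category has probability 1/6, so each expected count is 408/6 = 68.
cat         O        E   (O−E)²/E
A          54       68     2.8824
B          82       68     2.8824
C          64       68     0.2353
D          72       68     0.2353
E          57       68     1.7794
F          79       68     1.7794
Sum = 9.794
df = 5. Since 9.794 < 15.086, we do not reject H₀.

9.794; do not reject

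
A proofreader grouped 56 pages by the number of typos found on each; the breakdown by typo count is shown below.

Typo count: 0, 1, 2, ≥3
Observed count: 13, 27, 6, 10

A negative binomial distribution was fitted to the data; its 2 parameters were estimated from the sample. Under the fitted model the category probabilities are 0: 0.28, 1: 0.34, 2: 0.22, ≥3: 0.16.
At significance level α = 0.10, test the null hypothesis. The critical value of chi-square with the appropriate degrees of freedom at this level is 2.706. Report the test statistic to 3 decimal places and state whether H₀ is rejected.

7.149; reject

Expected counts E_i = n·p_i: 56×0.28 = 15.68, 56×0.34 = 19.04, 56×0.22 = 12.32, 56×0.16 = 8.96.
0: (13 − 15.68)²/15.68 = 7.1824/15.68 = 0.4581
1: (27 − 19.04)²/19.04 = 63.3616/19.04 = 3.3278
2: (6 − 12.32)²/12.32 = 39.9424/12.32 = 3.2421
≥3: (10 − 8.96)²/8.96 = 1.0816/8.96 = 0.1207
Sum = 7.149
df = 1. Since 7.149 > 2.706, we reject H₀.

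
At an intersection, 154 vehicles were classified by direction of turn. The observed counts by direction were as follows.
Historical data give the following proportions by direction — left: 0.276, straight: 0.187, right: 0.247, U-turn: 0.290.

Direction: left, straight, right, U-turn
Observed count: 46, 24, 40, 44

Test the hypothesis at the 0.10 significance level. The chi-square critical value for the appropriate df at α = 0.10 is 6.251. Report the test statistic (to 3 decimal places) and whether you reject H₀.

Expected counts E_i = n·p_i: 154×0.276 = 42.504, 154×0.187 = 28.798, 154×0.247 = 38.038, 154×0.290 = 44.66.
χ² = (46−42.504)²/42.504 + (24−28.798)²/28.798 + (40−38.038)²/38.038 + (44−44.66)²/44.66
   = 0.2875 + 0.7994 + 0.1012 + 0.0098
Sum = 1.198
df = 3. Since 1.198 < 6.251, we do not reject H₀.

1.198; do not reject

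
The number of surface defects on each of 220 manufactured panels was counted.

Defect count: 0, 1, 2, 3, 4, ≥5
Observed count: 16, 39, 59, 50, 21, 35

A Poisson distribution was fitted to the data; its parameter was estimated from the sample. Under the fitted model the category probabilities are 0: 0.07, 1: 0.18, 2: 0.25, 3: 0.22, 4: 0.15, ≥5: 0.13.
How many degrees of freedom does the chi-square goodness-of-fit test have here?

There are k = 6 categories and 1 parameter estimated from the data, so df = 6 − 1 − 1 = 4.

4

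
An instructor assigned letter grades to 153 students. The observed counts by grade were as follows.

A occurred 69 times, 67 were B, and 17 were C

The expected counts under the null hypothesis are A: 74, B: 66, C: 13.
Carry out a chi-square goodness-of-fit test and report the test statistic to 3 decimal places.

1.584

cat         O        E   (O−E)²/E
A          69       74     0.3378
B          67       66     0.0152
C          17       13     1.2308
Sum = 1.584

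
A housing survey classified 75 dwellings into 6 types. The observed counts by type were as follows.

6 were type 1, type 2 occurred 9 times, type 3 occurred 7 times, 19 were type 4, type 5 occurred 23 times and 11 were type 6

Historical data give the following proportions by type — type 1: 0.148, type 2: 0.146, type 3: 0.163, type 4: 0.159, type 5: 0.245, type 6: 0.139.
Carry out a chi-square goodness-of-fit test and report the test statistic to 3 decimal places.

Expected counts E_i = n·p_i: 75×0.148 = 11.1, 75×0.146 = 10.95, 75×0.163 = 12.225, 75×0.159 = 11.925, 75×0.245 = 18.375, 75×0.139 = 10.425.
χ² = (6−11.1)²/11.1 + (9−10.95)²/10.95 + (7−12.225)²/12.225 + (19−11.925)²/11.925 + (23−18.375)²/18.375 + (11−10.425)²/10.425
   = 2.3432 + 0.3473 + 2.2332 + 4.1975 + 1.1641 + 0.0317
Sum = 10.317

10.317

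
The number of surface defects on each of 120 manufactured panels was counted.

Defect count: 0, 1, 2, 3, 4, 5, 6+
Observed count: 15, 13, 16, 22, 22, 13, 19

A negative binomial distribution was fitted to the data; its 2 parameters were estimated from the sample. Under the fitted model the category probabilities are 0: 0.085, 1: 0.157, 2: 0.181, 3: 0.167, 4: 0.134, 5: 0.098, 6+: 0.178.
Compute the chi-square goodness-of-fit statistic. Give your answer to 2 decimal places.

Expected counts E_i = n·p_i: 120×0.085 = 10.2, 120×0.157 = 18.84, 120×0.181 = 21.72, 120×0.167 = 20.04, 120×0.134 = 16.08, 120×0.098 = 11.76, 120×0.178 = 21.36.
cat         O        E   (O−E)²/E
0          15     10.2      2.259
1          13    18.84      1.810
2          16    21.72      1.506
3          22    20.04      0.192
4          22    16.08      2.180
5          13    11.76      0.131
6+         19    21.36      0.261
Sum = 8.34

8.34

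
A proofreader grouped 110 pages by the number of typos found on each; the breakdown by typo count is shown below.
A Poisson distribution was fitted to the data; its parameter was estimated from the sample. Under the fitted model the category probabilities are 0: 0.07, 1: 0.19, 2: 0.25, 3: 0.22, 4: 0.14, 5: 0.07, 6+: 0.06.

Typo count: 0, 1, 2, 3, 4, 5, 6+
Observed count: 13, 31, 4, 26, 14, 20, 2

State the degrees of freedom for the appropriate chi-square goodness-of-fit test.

There are k = 7 categories and 1 parameter estimated from the data, so df = 7 − 1 − 1 = 5.

5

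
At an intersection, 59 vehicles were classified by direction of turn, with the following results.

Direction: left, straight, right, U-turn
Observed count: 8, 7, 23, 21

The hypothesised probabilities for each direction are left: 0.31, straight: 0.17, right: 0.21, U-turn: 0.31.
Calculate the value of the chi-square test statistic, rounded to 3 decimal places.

Expected counts E_i = n·p_i: 59×0.31 = 18.29, 59×0.17 = 10.03, 59×0.21 = 12.39, 59×0.31 = 18.29.
left: (8 − 18.29)²/18.29 = 105.8841/18.29 = 5.7892
straight: (7 − 10.03)²/10.03 = 9.1809/10.03 = 0.9153
right: (23 − 12.39)²/12.39 = 112.5721/12.39 = 9.0857
U-turn: (21 − 18.29)²/18.29 = 7.3441/18.29 = 0.4015
Sum = 16.192

16.192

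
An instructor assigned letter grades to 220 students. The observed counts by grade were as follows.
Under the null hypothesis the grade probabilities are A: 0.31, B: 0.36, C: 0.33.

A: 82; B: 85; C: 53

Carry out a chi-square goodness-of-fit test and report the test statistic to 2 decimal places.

Expected counts E_i = n·p_i: 220×0.31 = 68.2, 220×0.36 = 79.2, 220×0.33 = 72.6.
χ² = (82−68.2)²/68.2 + (85−79.2)²/79.2 + (53−72.6)²/72.6
   = 2.792 + 0.425 + 5.291
Sum = 8.51

8.51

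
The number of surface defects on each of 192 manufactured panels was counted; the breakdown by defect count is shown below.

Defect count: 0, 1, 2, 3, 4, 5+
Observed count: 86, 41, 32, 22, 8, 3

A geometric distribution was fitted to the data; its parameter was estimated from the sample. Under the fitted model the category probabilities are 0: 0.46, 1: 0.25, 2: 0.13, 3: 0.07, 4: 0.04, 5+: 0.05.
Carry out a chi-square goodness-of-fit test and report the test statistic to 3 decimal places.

Expected counts E_i = n·p_i: 192×0.46 = 88.32, 192×0.25 = 48, 192×0.13 = 24.96, 192×0.07 = 13.44, 192×0.04 = 7.68, 192×0.05 = 9.6.
χ² = (86−88.32)²/88.32 + (41−48)²/48 + (32−24.96)²/24.96 + (22−13.44)²/13.44 + (8−7.68)²/7.68 + (3−9.6)²/9.6
   = 0.0609 + 1.0208 + 1.9856 + 5.4519 + 0.0133 + 4.5375
Sum = 13.070

13.070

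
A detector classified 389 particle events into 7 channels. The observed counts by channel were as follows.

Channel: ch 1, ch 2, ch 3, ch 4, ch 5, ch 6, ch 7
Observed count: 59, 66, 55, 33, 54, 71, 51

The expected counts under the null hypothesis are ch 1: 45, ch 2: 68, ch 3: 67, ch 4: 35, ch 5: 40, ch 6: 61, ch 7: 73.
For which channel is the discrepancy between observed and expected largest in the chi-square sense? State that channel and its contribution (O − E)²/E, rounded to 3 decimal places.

χ² = (59−45)²/45 + (66−68)²/68 + (55−67)²/67 + (33−35)²/35 + (54−40)²/40 + (71−61)²/61 + (51−73)²/73
   = 4.3556 + 0.0588 + 2.1493 + 0.1143 + 4.9000 + 1.6393 + 6.6301
The largest term is for ch 7: 6.630.

ch 7, 6.630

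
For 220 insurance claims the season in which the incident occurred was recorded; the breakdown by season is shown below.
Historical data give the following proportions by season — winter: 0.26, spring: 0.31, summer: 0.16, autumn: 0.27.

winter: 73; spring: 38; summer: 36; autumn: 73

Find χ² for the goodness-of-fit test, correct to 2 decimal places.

20.87

Expected counts E_i = n·p_i: 220×0.26 = 57.2, 220×0.31 = 68.2, 220×0.16 = 35.2, 220×0.27 = 59.4.
χ² = (73−57.2)²/57.2 + (38−68.2)²/68.2 + (36−35.2)²/35.2 + (73−59.4)²/59.4
   = 4.364 + 13.373 + 0.018 + 3.114
Sum = 20.87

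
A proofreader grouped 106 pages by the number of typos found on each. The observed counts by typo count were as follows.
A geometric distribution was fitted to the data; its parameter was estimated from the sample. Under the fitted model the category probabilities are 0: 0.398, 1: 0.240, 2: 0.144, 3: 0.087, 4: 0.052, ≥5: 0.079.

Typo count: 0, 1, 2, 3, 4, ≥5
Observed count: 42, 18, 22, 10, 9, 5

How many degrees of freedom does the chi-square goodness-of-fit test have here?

4

There are k = 6 categories and 1 parameter estimated from the data, so df = 6 − 1 − 1 = 4.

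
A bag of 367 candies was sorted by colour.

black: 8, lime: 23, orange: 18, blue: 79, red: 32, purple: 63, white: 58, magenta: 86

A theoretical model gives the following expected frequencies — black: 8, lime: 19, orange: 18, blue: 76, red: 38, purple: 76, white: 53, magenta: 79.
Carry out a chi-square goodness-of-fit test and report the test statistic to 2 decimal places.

5.22

cat          O        E   (O−E)²/E
black        8        8      0.000
lime        23       19      0.842
orange      18       18      0.000
blue        79       76      0.118
red         32       38      0.947
purple      63       76      2.224
white       58       53      0.472
magenta     86       79      0.620
Sum = 5.22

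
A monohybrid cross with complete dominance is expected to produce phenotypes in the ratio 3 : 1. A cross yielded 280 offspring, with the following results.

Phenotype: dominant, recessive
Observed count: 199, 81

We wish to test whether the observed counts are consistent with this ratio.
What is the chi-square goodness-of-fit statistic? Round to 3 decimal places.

2.305

Ratio total = 4. Expected counts: 280×3/4 = 210, 280×1/4 = 70.
cat            O        E   (O−E)²/E
dominant     199      210     0.5762
recessive     81       70     1.7286
Sum = 2.305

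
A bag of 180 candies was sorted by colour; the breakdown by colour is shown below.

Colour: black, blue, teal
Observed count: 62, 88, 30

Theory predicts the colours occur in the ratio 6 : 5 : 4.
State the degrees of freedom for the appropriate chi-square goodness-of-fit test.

There are k = 3 categories and no parameters were estimated from the data, so df = 3 − 1 = 2.

2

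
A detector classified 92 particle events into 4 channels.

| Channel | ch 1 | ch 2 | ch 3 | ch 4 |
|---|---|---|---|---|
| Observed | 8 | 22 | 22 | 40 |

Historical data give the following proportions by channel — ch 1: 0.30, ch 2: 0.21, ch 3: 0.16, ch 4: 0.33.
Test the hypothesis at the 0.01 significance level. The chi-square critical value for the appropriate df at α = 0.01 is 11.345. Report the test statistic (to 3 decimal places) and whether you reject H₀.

20.952; reject

Expected counts E_i = n·p_i: 92×0.30 = 27.6, 92×0.21 = 19.32, 92×0.16 = 14.72, 92×0.33 = 30.36.
cat         O        E   (O−E)²/E
ch 1        8     27.6    13.9188
ch 2       22    19.32     0.3718
ch 3       22    14.72     3.6004
ch 4       40    30.36     3.0609
Sum = 20.952
df = 3. Since 20.952 > 11.345, we reject H₀.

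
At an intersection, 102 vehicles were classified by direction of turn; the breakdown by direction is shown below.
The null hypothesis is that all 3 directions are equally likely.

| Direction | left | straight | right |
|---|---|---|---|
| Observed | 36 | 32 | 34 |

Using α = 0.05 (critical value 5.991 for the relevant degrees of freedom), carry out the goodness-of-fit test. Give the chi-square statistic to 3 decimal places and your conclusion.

Expected count for each of the 3 categories: 102/3 = 34.
χ² = (36−34)²/34 + (32−34)²/34 + (34−34)²/34
   = 0.1176 + 0.1176 + 0.0000
Sum = 0.235
df = 2. Since 0.235 < 5.991, we do not reject H₀.

0.235; do not reject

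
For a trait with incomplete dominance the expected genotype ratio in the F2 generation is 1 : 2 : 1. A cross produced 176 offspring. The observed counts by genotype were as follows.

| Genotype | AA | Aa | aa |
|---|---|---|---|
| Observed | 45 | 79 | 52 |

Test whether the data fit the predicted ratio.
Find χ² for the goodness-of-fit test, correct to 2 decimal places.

2.40

Ratio total = 4. Expected counts: 176×1/4 = 44, 176×2/4 = 88, 176×1/4 = 44.
AA: (45 − 44)²/44 = 1/44 = 0.023
Aa: (79 − 88)²/88 = 81/88 = 0.920
aa: (52 − 44)²/44 = 64/44 = 1.455
Sum = 2.40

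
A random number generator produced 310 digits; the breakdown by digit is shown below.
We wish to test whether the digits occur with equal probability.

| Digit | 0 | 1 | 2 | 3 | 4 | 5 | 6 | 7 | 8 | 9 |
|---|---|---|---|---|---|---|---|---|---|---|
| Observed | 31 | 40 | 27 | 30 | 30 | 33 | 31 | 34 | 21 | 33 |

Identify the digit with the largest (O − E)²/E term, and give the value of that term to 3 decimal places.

Under H₀ each category has probability 1/10, so each expected count is 310/10 = 31.
χ² = (31−31)²/31 + (40−31)²/31 + (27−31)²/31 + (30−31)²/31 + (30−31)²/31 + (33−31)²/31 + (31−31)²/31 + (34−31)²/31 + (21−31)²/31 + (33−31)²/31
   = 0.0000 + 2.6129 + 0.5161 + 0.0323 + 0.0323 + 0.1290 + 0.0000 + 0.2903 + 3.2258 + 0.1290
The largest term is for 8: 3.226.

8, 3.226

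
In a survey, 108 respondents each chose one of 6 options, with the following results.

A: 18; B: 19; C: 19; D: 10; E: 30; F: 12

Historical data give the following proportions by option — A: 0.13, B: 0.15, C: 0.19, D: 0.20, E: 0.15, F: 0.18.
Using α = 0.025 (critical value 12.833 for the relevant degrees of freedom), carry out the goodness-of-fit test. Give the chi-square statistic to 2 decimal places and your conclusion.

Expected counts E_i = n·p_i: 108×0.13 = 14.04, 108×0.15 = 16.2, 108×0.19 = 20.52, 108×0.20 = 21.6, 108×0.15 = 16.2, 108×0.18 = 19.44.
A: (18 − 14.04)²/14.04 = 15.6816/14.04 = 1.117
B: (19 − 16.2)²/16.2 = 7.84/16.2 = 0.484
C: (19 − 20.52)²/20.52 = 2.3104/20.52 = 0.113
D: (10 − 21.6)²/21.6 = 134.56/21.6 = 6.230
E: (30 − 16.2)²/16.2 = 190.44/16.2 = 11.756
F: (12 − 19.44)²/19.44 = 55.3536/19.44 = 2.847
Sum = 22.55
df = 5. Since 22.55 > 12.833, we reject H₀.

22.55; reject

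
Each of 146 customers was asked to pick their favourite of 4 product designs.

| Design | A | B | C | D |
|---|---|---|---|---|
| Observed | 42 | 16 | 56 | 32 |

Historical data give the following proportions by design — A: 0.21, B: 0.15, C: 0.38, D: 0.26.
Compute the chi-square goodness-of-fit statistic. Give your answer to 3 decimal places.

6.724

Expected counts E_i = n·p_i: 146×0.21 = 30.66, 146×0.15 = 21.9, 146×0.38 = 55.48, 146×0.26 = 37.96.
A: (42 − 30.66)²/30.66 = 128.5956/30.66 = 4.1942
B: (16 − 21.9)²/21.9 = 34.81/21.9 = 1.5895
C: (56 − 55.48)²/55.48 = 0.2704/55.48 = 0.0049
D: (32 − 37.96)²/37.96 = 35.5216/37.96 = 0.9358
Sum = 6.724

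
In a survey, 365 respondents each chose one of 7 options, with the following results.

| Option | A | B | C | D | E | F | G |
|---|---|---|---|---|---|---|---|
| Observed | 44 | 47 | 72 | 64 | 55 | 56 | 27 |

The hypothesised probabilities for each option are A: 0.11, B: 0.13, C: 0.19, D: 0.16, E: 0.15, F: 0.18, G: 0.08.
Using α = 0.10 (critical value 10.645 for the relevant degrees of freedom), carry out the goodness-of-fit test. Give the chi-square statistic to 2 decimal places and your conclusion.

2.61; do not reject

Expected counts E_i = n·p_i: 365×0.11 = 40.15, 365×0.13 = 47.45, 365×0.19 = 69.35, 365×0.16 = 58.4, 365×0.15 = 54.75, 365×0.18 = 65.7, 365×0.08 = 29.2.
χ² = (44−40.15)²/40.15 + (47−47.45)²/47.45 + (72−69.35)²/69.35 + (64−58.4)²/58.4 + (55−54.75)²/54.75 + (56−65.7)²/65.7 + (27−29.2)²/29.2
   = 0.369 + 0.004 + 0.101 + 0.537 + 0.001 + 1.432 + 0.166
Sum = 2.61
df = 6. Since 2.61 < 10.645, we do not reject H₀.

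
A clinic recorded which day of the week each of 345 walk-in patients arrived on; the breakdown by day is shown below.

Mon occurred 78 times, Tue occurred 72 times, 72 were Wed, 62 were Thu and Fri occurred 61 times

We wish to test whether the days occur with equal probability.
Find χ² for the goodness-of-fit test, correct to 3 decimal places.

Expected count for each of the 5 categories: 345/5 = 69.
χ² = (78−69)²/69 + (72−69)²/69 + (72−69)²/69 + (62−69)²/69 + (61−69)²/69
   = 1.1739 + 0.1304 + 0.1304 + 0.7101 + 0.9275
Sum = 3.072

3.072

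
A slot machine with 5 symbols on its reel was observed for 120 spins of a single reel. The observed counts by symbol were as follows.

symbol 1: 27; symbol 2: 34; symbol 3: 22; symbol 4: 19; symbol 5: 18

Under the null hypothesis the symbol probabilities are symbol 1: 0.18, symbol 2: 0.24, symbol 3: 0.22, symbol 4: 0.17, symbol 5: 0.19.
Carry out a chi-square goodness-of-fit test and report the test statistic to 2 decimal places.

4.13

Expected counts E_i = n·p_i: 120×0.18 = 21.6, 120×0.24 = 28.8, 120×0.22 = 26.4, 120×0.17 = 20.4, 120×0.19 = 22.8.
symbol 1: (27 − 21.6)²/21.6 = 29.16/21.6 = 1.350
symbol 2: (34 − 28.8)²/28.8 = 27.04/28.8 = 0.939
symbol 3: (22 − 26.4)²/26.4 = 19.36/26.4 = 0.733
symbol 4: (19 − 20.4)²/20.4 = 1.96/20.4 = 0.096
symbol 5: (18 − 22.8)²/22.8 = 23.04/22.8 = 1.011
Sum = 4.13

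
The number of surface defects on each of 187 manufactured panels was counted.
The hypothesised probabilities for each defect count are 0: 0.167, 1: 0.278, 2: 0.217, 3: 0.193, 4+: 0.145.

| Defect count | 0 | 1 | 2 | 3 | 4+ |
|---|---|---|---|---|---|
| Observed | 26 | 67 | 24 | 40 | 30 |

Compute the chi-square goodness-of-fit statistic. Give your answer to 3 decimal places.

12.716

Expected counts E_i = n·p_i: 187×0.167 = 31.229, 187×0.278 = 51.986, 187×0.217 = 40.579, 187×0.193 = 36.091, 187×0.145 = 27.115.
0: (26 − 31.229)²/31.229 = 27.342441/31.229 = 0.8755
1: (67 − 51.986)²/51.986 = 225.420196/51.986 = 4.3362
2: (24 − 40.579)²/40.579 = 274.863241/40.579 = 6.7735
3: (40 − 36.091)²/36.091 = 15.280281/36.091 = 0.4234
4+: (30 − 27.115)²/27.115 = 8.323225/27.115 = 0.3070
Sum = 12.716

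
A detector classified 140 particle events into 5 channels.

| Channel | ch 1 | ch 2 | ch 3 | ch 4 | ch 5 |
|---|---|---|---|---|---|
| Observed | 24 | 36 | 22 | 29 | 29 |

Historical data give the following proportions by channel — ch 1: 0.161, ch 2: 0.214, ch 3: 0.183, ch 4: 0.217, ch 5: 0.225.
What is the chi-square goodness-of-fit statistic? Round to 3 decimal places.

Expected counts E_i = n·p_i: 140×0.161 = 22.54, 140×0.214 = 29.96, 140×0.183 = 25.62, 140×0.217 = 30.38, 140×0.225 = 31.5.
χ² = (24−22.54)²/22.54 + (36−29.96)²/29.96 + (22−25.62)²/25.62 + (29−30.38)²/30.38 + (29−31.5)²/31.5
   = 0.0946 + 1.2177 + 0.5115 + 0.0627 + 0.1984
Sum = 2.085

2.085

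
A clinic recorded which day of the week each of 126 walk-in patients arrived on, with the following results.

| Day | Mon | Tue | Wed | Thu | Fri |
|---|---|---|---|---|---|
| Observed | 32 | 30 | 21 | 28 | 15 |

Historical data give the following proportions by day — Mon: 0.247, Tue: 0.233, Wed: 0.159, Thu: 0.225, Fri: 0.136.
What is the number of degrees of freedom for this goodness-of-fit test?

There are k = 5 categories and no parameters were estimated from the data, so df = 5 − 1 = 4.

4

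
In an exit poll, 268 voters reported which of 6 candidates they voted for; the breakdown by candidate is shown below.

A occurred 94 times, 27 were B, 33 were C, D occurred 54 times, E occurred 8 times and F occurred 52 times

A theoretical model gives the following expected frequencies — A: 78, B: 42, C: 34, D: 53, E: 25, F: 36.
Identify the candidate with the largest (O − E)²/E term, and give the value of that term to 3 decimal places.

E, 11.560

cat         O        E   (O−E)²/E
A          94       78     3.2821
B          27       42     5.3571
C          33       34     0.0294
D          54       53     0.0189
E           8       25    11.5600
F          52       36     7.1111
The largest term is for E: 11.560.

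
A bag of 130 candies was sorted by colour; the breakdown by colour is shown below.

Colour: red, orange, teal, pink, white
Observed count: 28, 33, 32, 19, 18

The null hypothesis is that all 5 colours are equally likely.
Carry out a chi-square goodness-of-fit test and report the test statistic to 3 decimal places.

Expected count for each of the 5 categories: 130/5 = 26.
cat         O        E   (O−E)²/E
red        28       26     0.1538
orange     33       26     1.8846
teal       32       26     1.3846
pink       19       26     1.8846
white      18       26     2.4615
Sum = 7.769

7.769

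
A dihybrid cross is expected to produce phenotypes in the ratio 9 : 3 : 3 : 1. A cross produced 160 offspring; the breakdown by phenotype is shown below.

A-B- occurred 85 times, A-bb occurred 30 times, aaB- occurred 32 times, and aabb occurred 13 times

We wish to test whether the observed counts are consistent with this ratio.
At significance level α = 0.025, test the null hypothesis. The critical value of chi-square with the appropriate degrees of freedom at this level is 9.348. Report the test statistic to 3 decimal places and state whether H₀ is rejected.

Ratio total = 16. Expected counts: 160×9/16 = 90, 160×3/16 = 30, 160×3/16 = 30, 160×1/16 = 10.
χ² = (85−90)²/90 + (30−30)²/30 + (32−30)²/30 + (13−10)²/10
   = 0.2778 + 0.0000 + 0.1333 + 0.9000
Sum = 1.311
df = 3. Since 1.311 < 9.348, we do not reject H₀.

1.311; do not reject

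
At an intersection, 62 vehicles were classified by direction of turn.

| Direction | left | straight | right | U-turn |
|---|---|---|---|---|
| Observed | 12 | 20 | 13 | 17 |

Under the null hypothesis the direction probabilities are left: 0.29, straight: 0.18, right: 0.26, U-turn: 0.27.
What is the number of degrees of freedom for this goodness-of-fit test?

There are k = 4 categories and no parameters were estimated from the data, so df = 4 − 1 = 3.

3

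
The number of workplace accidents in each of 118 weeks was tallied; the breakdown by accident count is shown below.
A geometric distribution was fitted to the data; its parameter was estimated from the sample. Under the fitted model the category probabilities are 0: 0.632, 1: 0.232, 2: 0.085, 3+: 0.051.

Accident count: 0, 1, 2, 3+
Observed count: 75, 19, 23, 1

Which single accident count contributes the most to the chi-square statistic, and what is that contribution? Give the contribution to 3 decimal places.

2, 16.772

Expected counts E_i = n·p_i: 118×0.632 = 74.576, 118×0.232 = 27.376, 118×0.085 = 10.03, 118×0.051 = 6.018.
0: (75 − 74.576)²/74.576 = 0.179776/74.576 = 0.0024
1: (19 − 27.376)²/27.376 = 70.157376/27.376 = 2.5627
2: (23 − 10.03)²/10.03 = 168.2209/10.03 = 16.7718
3+: (1 − 6.018)²/6.018 = 25.180324/6.018 = 4.1842
The largest term is for 2: 16.772.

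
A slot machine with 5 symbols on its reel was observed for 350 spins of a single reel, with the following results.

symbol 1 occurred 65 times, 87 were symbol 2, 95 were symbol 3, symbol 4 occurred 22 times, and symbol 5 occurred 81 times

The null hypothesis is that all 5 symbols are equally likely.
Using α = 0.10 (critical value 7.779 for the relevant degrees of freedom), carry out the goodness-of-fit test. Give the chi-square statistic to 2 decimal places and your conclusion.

Under H₀ each category has probability 1/5, so each expected count is 350/5 = 70.
cat           O        E   (O−E)²/E
symbol 1     65       70      0.357
symbol 2     87       70      4.129
symbol 3     95       70      8.929
symbol 4     22       70     32.914
symbol 5     81       70      1.729
Sum = 48.06
df = 4. Since 48.06 > 7.779, we reject H₀.

48.06; reject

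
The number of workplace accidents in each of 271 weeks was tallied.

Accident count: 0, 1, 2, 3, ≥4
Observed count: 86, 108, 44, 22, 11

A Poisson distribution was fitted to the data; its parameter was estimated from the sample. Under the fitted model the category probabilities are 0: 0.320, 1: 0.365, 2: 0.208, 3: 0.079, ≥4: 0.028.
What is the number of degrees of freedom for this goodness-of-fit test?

3

There are k = 5 categories and 1 parameter estimated from the data, so df = 5 − 1 − 1 = 3.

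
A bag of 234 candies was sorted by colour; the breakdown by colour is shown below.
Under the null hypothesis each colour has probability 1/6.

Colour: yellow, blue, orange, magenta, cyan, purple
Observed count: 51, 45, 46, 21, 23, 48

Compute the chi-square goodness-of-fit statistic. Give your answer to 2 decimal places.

22.82

Expected count for each of the 6 categories: 234/6 = 39.
cat          O        E   (O−E)²/E
yellow      51       39      3.692
blue        45       39      0.923
orange      46       39      1.256
magenta     21       39      8.308
cyan        23       39      6.564
purple      48       39      2.077
Sum = 22.82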